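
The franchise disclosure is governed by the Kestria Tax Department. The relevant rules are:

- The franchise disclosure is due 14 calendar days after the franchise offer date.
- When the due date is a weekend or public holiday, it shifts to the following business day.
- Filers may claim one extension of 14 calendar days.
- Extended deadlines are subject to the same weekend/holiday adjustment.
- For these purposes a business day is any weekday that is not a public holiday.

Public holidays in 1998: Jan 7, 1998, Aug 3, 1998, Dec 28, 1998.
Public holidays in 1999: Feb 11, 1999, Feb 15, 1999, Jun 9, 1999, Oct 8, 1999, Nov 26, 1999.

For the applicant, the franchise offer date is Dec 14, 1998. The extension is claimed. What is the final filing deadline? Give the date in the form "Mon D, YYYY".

14 calendar days after Dec 14, 1998 is Dec 28, 1998.
Dec 28, 1998 falls on a listed holiday. Rolling to the next business day gives Dec 29, 1998, a Tuesday.
Add the 14 calendar-day extension to Dec 29, 1998: Jan 12, 1999.
Since Jan 12, 1999 is a Tuesday and not a holiday, the date is unchanged.
Final deadline: Jan 12, 1999.

Jan 12, 1999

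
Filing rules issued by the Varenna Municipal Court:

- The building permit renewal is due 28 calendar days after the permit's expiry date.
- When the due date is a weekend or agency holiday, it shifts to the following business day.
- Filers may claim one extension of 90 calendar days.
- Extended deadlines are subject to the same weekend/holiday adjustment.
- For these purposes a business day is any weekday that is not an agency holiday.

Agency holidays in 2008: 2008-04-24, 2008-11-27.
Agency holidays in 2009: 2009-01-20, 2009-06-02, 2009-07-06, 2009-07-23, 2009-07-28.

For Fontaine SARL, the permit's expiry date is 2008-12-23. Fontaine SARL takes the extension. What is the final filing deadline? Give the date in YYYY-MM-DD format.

28 calendar days after 2008-12-23 is 2009-01-20.
2009-01-20 is a listed holiday; the next business day is 2009-01-21 (Wednesday).
The 90-calendar-day extension moves the deadline from 2009-01-21 to 2009-04-21.
2009-04-21 is a Tuesday and not a listed holiday, so it stands.
Deadline: 2009-04-21.

2009-04-21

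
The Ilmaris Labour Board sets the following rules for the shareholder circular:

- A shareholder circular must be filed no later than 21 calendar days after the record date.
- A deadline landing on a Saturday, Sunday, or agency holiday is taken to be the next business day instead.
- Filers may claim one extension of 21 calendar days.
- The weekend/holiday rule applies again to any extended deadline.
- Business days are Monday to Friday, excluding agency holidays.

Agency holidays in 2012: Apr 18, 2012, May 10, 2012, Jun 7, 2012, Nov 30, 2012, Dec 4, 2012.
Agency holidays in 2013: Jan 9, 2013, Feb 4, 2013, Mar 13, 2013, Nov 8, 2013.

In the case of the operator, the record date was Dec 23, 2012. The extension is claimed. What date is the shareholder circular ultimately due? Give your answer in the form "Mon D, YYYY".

Feb 5, 2013

Adding 21 calendar days to Dec 23, 2012 gives Jan 13, 2013.
Jan 13, 2013 is a Sunday; the next business day is Jan 14, 2013 (Monday).
Applying the 21-calendar-day extension: Jan 14, 2013 + 21 days = Feb 4, 2013.
Because Feb 4, 2013 is a listed holiday, the deadline becomes Feb 5, 2013 (Tuesday).
So the filing is due Feb 5, 2013.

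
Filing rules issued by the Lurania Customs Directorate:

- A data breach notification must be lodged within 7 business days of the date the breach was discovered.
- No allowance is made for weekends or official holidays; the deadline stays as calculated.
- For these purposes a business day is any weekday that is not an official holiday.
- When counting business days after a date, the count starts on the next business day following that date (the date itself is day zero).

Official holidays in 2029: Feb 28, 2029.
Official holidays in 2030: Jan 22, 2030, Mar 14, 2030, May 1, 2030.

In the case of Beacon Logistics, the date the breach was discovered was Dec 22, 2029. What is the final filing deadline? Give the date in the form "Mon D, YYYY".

Jan 1, 2030

7 business days after Dec 22, 2029, excluding weekends and holidays, is Jan 1, 2030.
No adjustment is made for weekends or holidays, so Jan 1, 2030 stands.
The final due date is Jan 1, 2030.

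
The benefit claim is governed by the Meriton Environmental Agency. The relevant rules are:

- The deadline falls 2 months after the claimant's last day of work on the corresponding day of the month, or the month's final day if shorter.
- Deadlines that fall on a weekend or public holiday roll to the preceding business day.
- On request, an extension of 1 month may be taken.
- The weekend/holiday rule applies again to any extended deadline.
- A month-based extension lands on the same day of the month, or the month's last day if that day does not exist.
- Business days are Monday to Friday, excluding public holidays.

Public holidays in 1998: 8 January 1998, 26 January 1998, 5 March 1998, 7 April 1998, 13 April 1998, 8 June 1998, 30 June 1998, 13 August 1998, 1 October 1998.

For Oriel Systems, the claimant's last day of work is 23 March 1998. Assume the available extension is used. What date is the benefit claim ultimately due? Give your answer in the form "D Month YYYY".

Moving 2 months forward from 23 March 1998 on the corresponding day gives 23 May 1998.
Because 23 May 1998 is a Saturday, the deadline becomes 22 May 1998 (Friday).
Add 1 month to 22 May 1998: 22 June 1998.
22 June 1998 is a Monday and not a listed holiday, so it stands.
Deadline: 22 June 1998.

22 June 1998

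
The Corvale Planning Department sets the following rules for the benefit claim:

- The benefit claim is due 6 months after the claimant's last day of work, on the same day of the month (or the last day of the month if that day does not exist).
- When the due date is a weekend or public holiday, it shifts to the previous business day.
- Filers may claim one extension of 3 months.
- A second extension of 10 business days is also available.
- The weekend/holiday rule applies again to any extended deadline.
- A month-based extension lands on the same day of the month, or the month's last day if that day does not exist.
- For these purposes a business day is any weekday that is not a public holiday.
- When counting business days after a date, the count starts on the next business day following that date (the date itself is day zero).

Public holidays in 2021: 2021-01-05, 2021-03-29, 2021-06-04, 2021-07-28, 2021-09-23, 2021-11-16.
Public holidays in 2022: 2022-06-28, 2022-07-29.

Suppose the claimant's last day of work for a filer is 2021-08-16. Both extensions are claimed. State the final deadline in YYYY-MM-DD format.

6 months after 2021-08-16, on the same day of the month, is 2022-02-16.
2022-02-16 falls on a Wednesday, which is a business day, so no adjustment is needed.
Applying the 3 months extension: 3 months after 2022-02-16 is 2022-05-16.
2022-05-16 falls on a Monday, which is a business day, so no adjustment is needed.
Applying the 10-business-day extension: 10 business days after 2022-05-16 is 2022-05-30.
2022-05-30 is a Monday and not a listed holiday, so it stands.
The final due date is 2022-05-30.

2022-05-30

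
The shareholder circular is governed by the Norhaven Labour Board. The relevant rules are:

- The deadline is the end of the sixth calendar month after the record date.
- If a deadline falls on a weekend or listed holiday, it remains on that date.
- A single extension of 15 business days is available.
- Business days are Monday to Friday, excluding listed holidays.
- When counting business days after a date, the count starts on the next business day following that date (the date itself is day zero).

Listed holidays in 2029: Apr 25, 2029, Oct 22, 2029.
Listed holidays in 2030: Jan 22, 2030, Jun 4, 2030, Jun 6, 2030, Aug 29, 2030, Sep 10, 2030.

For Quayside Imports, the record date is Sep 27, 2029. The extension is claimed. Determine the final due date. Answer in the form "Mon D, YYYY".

6 months after Sep 27, 2029 is March 2030; that month ends on Mar 31, 2030.
Mar 31, 2030 is a Sunday; no weekend or holiday adjustment applies.
Counting 15 further business days from Mar 31, 2030 reaches Apr 19, 2030.
No adjustment is made for weekends or holidays, so Apr 19, 2030 stands.
The final due date is Apr 19, 2030.

Apr 19, 2030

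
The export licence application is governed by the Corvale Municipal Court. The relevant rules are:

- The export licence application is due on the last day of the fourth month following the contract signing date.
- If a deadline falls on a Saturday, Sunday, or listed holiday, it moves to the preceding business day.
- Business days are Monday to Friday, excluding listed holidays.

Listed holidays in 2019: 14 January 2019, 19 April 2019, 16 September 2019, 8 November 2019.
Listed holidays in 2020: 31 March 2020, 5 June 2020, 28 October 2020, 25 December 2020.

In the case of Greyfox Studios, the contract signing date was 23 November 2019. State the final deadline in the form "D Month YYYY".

4 months after 23 November 2019 falls in March 2020; the last day of that month is 31 March 2020.
31 March 2020 is a listed holiday; the preceding business day is 30 March 2020 (Monday).
So the filing is due 30 March 2020.

30 March 2020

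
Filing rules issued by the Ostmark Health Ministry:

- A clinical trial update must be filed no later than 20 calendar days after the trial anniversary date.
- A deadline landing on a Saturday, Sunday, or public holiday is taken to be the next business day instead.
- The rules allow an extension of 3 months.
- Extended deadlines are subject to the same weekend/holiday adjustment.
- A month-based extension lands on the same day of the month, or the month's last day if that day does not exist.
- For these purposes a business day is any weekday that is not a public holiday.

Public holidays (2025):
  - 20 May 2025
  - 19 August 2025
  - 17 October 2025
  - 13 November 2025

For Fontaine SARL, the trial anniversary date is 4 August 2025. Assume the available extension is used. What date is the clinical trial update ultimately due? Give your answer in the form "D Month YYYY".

25 November 2025

Trigger date 4 August 2025 + 20 calendar days = 24 August 2025.
24 August 2025 is a Sunday; the next business day is 25 August 2025 (Monday).
Applying the 3 months extension: 3 months after 25 August 2025 is 25 November 2025.
25 November 2025 falls on a Tuesday, which is a business day, so no adjustment is needed.
The final due date is 25 November 2025.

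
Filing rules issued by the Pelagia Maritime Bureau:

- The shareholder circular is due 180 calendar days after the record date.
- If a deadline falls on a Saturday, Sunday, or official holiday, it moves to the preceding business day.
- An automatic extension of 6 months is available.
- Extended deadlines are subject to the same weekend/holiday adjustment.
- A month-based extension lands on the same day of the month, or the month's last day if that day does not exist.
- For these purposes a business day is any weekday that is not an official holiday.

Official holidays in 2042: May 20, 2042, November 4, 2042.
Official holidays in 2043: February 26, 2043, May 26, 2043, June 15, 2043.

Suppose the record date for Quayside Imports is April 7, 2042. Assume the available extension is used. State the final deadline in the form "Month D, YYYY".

From April 7, 2042, 180 calendar days later is October 4, 2042.
October 4, 2042 is a Saturday, so it moves to the preceding business day, October 3, 2042 (Friday).
Add 6 months to October 3, 2042: April 3, 2043.
April 3, 2043 (Friday) is already a business day.
So the filing is due April 3, 2043.

April 3, 2043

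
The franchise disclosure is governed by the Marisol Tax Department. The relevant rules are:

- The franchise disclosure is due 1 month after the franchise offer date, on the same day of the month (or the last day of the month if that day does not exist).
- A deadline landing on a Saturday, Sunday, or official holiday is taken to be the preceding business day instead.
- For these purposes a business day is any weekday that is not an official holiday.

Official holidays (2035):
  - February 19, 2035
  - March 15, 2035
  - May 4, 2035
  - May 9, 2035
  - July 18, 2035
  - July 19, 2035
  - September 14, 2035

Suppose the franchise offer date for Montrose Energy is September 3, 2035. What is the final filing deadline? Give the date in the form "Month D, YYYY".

1 month from September 3, 2035 is October 3, 2035.
October 3, 2035 (Wednesday) is already a business day.
Final deadline: October 3, 2035.

October 3, 2035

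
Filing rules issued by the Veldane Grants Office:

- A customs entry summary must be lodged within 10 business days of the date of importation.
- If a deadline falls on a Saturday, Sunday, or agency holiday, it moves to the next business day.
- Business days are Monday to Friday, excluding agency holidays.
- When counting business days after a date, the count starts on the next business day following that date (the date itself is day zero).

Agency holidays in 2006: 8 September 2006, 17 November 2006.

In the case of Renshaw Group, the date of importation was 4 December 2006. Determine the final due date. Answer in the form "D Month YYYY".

10 business days after 4 December 2006, excluding weekends and holidays, is 18 December 2006.
18 December 2006 falls on a Monday, which is a business day, so no adjustment is needed.
Deadline: 18 December 2006.

18 December 2006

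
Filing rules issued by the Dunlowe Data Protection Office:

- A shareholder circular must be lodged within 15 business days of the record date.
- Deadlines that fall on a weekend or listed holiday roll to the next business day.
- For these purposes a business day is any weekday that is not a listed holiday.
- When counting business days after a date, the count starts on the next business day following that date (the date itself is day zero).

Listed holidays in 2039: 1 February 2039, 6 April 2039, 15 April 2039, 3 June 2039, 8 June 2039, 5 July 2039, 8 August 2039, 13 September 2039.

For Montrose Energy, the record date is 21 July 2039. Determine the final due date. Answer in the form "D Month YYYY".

12 August 2039

15 business days after 21 July 2039, excluding weekends and holidays, is 12 August 2039.
12 August 2039 is a Friday and not a listed holiday, so it stands.
The final due date is 12 August 2039.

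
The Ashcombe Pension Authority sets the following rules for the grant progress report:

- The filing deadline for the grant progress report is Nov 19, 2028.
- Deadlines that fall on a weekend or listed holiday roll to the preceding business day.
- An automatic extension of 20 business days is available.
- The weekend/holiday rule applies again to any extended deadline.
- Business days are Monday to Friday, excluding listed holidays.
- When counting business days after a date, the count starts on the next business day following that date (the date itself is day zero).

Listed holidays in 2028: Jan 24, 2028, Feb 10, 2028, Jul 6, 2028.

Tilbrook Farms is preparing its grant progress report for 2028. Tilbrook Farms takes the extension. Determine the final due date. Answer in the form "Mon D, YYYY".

Start from the fixed due date, Nov 19, 2028.
Nov 19, 2028 is a Sunday, so it moves to the preceding business day, Nov 17, 2028 (Friday).
The 20-business-day extension runs from Nov 17, 2028 to Dec 15, 2028.
Since Dec 15, 2028 is a Friday and not a holiday, the date is unchanged.
Deadline: Dec 15, 2028.

Dec 15, 2028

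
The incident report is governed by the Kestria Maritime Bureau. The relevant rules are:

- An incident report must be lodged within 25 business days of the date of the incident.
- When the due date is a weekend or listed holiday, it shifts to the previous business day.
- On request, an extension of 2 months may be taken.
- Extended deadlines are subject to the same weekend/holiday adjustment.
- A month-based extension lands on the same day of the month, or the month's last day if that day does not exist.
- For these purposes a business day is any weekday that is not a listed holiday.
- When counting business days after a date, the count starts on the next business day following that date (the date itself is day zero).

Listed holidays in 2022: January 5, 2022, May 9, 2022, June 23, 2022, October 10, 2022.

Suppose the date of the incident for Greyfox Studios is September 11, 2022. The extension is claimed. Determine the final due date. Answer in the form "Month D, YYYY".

25 business days after September 11, 2022, excluding weekends and holidays, is October 17, 2022.
Since October 17, 2022 is a Monday and not a holiday, the date is unchanged.
The 2 months extension carries October 17, 2022 to December 17, 2022.
Because December 17, 2022 is a Saturday, the deadline becomes December 16, 2022 (Friday).
So the filing is due December 16, 2022.

December 16, 2022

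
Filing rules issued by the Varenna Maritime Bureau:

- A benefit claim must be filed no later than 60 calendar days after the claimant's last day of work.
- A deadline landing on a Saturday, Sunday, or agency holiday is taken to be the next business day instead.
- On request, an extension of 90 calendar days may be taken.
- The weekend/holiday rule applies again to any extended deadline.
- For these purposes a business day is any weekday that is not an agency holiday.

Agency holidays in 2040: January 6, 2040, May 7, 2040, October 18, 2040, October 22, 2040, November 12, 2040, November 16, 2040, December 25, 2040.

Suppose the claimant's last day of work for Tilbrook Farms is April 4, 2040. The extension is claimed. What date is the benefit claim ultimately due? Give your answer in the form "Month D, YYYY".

Trigger date April 4, 2040 + 60 calendar days = June 3, 2040.
June 3, 2040 is a Sunday, so it moves to the next business day, June 4, 2040 (Monday).
Applying the 90-calendar-day extension: June 4, 2040 + 90 days = September 2, 2040.
September 2, 2040 is a Sunday, so it moves to the next business day, September 3, 2040 (Monday).
So the filing is due September 3, 2040.

September 3, 2040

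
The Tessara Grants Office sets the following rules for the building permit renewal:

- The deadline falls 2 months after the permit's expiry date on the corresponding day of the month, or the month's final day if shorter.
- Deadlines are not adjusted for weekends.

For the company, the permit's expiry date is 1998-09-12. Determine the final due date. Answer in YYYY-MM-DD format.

2 months after 1998-09-12, on the same day of the month, is 1998-11-12.
1998-11-12 falls on a Thursday. The rules make no weekend/holiday allowance, so it remains 1998-11-12.
Deadline: 1998-11-12.

1998-11-12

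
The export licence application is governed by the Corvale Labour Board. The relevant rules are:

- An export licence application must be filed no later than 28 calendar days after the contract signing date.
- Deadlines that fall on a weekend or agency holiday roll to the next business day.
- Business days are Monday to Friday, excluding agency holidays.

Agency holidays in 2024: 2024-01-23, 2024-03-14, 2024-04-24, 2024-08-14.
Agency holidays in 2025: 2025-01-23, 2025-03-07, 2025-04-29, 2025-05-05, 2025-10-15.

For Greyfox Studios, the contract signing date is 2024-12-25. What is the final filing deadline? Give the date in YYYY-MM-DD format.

28 calendar days after 2024-12-25 is 2025-01-22.
2025-01-22 falls on a Wednesday, which is a business day, so no adjustment is needed.
The final due date is 2025-01-22.

2025-01-22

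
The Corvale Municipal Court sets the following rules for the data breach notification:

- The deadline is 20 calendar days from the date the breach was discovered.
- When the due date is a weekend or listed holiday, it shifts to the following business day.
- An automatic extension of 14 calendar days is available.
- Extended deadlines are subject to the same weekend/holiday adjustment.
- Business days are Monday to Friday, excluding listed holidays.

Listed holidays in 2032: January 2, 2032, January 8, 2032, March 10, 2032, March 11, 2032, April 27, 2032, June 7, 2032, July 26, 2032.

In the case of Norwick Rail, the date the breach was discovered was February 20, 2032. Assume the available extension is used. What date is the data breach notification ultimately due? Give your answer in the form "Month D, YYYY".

20 calendar days after February 20, 2032 is March 11, 2032.
March 11, 2032 is a listed holiday; the next business day is March 12, 2032 (Friday).
The 14-calendar-day extension moves the deadline from March 12, 2032 to March 26, 2032.
Since March 26, 2032 is a Friday and not a holiday, the date is unchanged.
Final deadline: March 26, 2032.

March 26, 2032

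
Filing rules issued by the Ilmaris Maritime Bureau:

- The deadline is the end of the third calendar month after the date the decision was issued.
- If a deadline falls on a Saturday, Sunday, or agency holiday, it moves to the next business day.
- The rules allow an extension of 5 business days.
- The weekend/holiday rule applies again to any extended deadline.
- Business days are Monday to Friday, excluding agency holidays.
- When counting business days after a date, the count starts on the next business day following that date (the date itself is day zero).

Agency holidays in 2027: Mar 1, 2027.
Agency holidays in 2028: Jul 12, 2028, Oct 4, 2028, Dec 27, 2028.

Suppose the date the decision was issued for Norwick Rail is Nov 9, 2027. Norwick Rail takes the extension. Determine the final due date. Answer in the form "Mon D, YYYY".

Mar 7, 2028

3 months after Nov 9, 2027 is February 2028; that month ends on Feb 29, 2028.
Feb 29, 2028 (Tuesday) is already a business day.
Counting 5 further business days from Feb 29, 2028 reaches Mar 7, 2028.
Mar 7, 2028 falls on a Tuesday, which is a business day, so no adjustment is needed.
The final due date is Mar 7, 2028.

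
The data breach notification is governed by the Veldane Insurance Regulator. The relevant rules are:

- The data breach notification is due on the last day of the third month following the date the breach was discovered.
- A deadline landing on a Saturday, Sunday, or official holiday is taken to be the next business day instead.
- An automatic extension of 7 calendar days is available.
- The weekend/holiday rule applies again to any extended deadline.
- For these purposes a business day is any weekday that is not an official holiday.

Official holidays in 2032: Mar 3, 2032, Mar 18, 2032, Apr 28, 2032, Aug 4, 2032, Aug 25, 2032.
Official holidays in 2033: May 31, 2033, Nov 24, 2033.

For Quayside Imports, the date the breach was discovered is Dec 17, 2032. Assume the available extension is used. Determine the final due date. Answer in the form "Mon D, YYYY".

The third month after Dec 17, 2032 is March 2033, whose last day is Mar 31, 2033.
Since Mar 31, 2033 is a Thursday and not a holiday, the date is unchanged.
Add the 7 calendar-day extension to Mar 31, 2033: Apr 7, 2033.
Apr 7, 2033 (Thursday) is already a business day.
Final deadline: Apr 7, 2033.

Apr 7, 2033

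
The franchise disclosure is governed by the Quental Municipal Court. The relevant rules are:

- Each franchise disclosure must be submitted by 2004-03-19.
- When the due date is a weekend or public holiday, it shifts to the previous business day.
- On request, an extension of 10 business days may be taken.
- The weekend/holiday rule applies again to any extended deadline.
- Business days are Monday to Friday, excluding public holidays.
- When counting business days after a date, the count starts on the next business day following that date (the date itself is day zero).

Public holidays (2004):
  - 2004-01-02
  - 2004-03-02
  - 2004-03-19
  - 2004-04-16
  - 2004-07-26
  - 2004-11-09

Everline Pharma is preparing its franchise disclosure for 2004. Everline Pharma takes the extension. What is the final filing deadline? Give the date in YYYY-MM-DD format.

2004-04-02

The stated deadline is 2004-03-19.
Because 2004-03-19 is a listed holiday, the deadline becomes 2004-03-18 (Thursday).
Counting 10 further business days from 2004-03-18 reaches 2004-04-02.
2004-04-02 is a Friday and not a listed holiday, so it stands.
Final deadline: 2004-04-02.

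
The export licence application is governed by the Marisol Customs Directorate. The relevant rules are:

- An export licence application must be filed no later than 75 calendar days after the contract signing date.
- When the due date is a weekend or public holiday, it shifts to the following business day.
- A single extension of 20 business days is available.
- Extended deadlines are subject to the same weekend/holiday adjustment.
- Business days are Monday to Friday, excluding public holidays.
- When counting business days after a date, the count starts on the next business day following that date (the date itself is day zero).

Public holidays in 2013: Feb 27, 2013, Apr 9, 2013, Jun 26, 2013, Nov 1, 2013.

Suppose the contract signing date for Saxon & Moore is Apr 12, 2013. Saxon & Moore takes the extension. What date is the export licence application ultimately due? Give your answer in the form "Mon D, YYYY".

Adding 75 calendar days to Apr 12, 2013 gives Jun 26, 2013.
Jun 26, 2013 is a listed holiday; the next business day is Jun 27, 2013 (Thursday).
Applying the 20-business-day extension: 20 business days after Jun 27, 2013 is Jul 25, 2013.
Since Jul 25, 2013 is a Thursday and not a holiday, the date is unchanged.
Final deadline: Jul 25, 2013.

Jul 25, 2013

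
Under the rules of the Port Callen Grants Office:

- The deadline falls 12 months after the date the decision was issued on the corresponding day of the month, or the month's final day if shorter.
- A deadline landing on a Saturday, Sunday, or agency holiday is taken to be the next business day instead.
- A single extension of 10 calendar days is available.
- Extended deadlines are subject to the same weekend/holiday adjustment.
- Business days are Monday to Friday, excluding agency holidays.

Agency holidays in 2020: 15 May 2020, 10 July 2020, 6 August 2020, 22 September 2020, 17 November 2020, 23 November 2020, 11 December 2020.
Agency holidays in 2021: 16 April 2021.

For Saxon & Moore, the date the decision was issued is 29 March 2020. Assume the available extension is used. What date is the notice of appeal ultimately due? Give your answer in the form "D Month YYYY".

12 months from 29 March 2020 is 29 March 2021.
29 March 2021 falls on a Monday, which is a business day, so no adjustment is needed.
Applying the 10-calendar-day extension: 29 March 2021 + 10 days = 8 April 2021.
Since 8 April 2021 is a Thursday and not a holiday, the date is unchanged.
Deadline: 8 April 2021.

8 April 2021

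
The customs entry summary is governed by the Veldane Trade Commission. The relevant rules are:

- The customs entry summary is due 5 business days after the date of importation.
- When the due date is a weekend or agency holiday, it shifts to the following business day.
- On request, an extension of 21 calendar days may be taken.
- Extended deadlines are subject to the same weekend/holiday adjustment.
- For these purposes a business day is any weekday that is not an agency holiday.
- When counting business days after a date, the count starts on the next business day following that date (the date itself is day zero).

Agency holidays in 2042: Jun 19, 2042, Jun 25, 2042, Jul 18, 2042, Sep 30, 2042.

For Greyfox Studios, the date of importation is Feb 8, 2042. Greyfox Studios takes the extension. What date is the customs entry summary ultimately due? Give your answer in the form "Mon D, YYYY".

Starting the day after Feb 8, 2042 and counting 5 business days lands on Feb 14, 2042.
Since Feb 14, 2042 is a Friday and not a holiday, the date is unchanged.
Applying the 21-calendar-day extension: Feb 14, 2042 + 21 days = Mar 7, 2042.
Mar 7, 2042 falls on a Friday, which is a business day, so no adjustment is needed.
Final deadline: Mar 7, 2042.

Mar 7, 2042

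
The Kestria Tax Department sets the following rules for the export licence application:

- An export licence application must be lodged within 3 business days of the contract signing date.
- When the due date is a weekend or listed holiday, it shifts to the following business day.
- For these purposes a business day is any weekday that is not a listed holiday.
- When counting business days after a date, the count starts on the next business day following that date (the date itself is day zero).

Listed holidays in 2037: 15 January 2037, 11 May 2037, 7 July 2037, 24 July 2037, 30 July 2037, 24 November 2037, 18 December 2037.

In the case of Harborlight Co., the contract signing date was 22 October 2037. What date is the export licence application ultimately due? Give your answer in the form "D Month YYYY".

27 October 2037

Starting the day after 22 October 2037 and counting 3 business days lands on 27 October 2037.
27 October 2037 is a Tuesday and not a listed holiday, so it stands.
The final due date is 27 October 2037.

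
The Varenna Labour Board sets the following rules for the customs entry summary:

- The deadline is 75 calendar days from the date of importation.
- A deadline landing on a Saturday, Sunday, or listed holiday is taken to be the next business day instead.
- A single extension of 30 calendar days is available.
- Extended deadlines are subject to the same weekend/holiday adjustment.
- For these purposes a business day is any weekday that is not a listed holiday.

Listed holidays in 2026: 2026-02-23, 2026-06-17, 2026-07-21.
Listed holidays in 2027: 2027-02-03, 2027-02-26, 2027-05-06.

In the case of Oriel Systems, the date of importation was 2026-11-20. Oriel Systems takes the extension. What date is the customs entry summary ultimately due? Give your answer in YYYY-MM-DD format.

Trigger date 2026-11-20 + 75 calendar days = 2027-02-03.
2027-02-03 is a listed holiday; the next business day is 2027-02-04 (Thursday).
The 30-calendar-day extension moves the deadline from 2027-02-04 to 2027-03-06.
2027-03-06 falls on a Saturday. Rolling to the next business day gives 2027-03-08, a Monday.
The final due date is 2027-03-08.

2027-03-08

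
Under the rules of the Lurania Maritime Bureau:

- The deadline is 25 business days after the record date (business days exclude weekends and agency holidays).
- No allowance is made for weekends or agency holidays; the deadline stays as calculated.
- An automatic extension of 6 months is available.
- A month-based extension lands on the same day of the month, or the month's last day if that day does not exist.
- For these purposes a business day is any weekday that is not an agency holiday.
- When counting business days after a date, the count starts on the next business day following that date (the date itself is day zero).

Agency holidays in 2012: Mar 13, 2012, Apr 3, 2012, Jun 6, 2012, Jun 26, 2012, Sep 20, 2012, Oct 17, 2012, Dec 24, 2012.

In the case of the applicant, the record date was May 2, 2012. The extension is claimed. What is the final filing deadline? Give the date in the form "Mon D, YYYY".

Starting the day after May 2, 2012 and counting 25 business days lands on Jun 7, 2012.
Jun 7, 2012 is a Thursday; no weekend or holiday adjustment applies.
Applying the 6 months extension: 6 months after Jun 7, 2012 is Dec 7, 2012.
Dec 7, 2012 falls on a Friday. The rules make no weekend/holiday allowance, so it remains Dec 7, 2012.
So the filing is due Dec 7, 2012.

Dec 7, 2012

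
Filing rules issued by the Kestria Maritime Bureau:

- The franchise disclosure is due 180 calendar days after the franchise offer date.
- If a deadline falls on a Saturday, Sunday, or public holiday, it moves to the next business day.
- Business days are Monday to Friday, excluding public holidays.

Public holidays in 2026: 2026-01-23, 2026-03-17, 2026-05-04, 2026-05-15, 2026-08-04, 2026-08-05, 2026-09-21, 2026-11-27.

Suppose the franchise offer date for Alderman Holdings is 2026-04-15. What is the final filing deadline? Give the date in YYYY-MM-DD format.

From 2026-04-15, 180 calendar days later is 2026-10-12.
2026-10-12 (Monday) is already a business day.
Deadline: 2026-10-12.

2026-10-12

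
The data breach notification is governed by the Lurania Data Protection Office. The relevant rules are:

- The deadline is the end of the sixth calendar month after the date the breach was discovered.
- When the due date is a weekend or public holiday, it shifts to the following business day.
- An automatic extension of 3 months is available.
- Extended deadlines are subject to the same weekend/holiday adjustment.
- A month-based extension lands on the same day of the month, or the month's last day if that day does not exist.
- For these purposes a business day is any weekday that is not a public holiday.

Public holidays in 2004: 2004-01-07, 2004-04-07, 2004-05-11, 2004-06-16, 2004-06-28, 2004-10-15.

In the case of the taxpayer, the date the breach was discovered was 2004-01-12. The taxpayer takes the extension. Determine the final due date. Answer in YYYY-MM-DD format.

The sixth month after 2004-01-12 is July 2004, whose last day is 2004-07-31.
2004-07-31 is a Saturday, so it moves to the next business day, 2004-08-02 (Monday).
The 3 months extension carries 2004-08-02 to 2004-11-02.
2004-11-02 is a Tuesday and not a listed holiday, so it stands.
Final deadline: 2004-11-02.

2004-11-02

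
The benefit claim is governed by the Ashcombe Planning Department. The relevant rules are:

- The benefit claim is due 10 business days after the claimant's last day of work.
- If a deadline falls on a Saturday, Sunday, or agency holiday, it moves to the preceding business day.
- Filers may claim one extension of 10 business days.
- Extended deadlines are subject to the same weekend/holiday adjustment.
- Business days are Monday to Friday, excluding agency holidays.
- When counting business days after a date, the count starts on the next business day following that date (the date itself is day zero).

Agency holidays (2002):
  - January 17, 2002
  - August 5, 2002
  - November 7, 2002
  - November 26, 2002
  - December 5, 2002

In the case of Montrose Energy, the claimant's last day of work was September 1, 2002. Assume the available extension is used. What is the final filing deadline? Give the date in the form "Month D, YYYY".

September 27, 2002

Counting 10 business days after September 1, 2002 (skipping weekends and listed holidays) reaches September 13, 2002.
September 13, 2002 (Friday) is already a business day.
Counting 10 further business days from September 13, 2002 reaches September 27, 2002.
Since September 27, 2002 is a Friday and not a holiday, the date is unchanged.
The final due date is September 27, 2002.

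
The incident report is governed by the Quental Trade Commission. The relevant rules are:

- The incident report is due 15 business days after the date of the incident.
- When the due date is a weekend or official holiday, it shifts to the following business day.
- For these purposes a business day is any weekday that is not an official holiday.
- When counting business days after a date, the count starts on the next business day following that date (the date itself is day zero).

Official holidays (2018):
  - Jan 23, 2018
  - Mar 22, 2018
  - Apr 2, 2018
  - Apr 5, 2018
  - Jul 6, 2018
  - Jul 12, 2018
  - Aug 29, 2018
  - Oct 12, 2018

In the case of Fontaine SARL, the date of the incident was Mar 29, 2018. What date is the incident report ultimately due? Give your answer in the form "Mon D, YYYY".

Starting the day after Mar 29, 2018 and counting 15 business days lands on Apr 23, 2018.
Apr 23, 2018 is a Monday and not a listed holiday, so it stands.
Final deadline: Apr 23, 2018.

Apr 23, 2018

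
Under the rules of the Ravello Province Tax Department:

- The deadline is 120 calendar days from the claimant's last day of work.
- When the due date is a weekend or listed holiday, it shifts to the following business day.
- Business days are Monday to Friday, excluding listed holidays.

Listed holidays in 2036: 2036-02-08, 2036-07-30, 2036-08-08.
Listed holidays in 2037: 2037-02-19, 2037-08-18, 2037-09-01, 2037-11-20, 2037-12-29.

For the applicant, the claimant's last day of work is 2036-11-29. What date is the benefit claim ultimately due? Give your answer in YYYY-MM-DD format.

2037-03-30

120 calendar days after 2036-11-29 is 2037-03-29.
2037-03-29 is a Sunday, so it moves to the next business day, 2037-03-30 (Monday).
Final deadline: 2037-03-30.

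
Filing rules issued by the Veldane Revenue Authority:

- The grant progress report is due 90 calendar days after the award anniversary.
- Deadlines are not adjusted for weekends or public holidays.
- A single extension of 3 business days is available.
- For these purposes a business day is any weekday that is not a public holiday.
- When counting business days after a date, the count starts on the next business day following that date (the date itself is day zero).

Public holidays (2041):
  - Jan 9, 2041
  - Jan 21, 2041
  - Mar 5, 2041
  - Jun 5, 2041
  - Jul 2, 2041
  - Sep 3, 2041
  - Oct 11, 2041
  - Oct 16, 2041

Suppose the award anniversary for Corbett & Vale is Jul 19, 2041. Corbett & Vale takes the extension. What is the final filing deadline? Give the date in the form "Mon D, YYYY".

From Jul 19, 2041, 90 calendar days later is Oct 17, 2041.
Oct 17, 2041 is a Thursday; no weekend or holiday adjustment applies.
Counting 3 further business days from Oct 17, 2041 reaches Oct 22, 2041.
Oct 22, 2041 falls on a Tuesday. The rules make no weekend/holiday allowance, so it remains Oct 22, 2041.
Deadline: Oct 22, 2041.

Oct 22, 2041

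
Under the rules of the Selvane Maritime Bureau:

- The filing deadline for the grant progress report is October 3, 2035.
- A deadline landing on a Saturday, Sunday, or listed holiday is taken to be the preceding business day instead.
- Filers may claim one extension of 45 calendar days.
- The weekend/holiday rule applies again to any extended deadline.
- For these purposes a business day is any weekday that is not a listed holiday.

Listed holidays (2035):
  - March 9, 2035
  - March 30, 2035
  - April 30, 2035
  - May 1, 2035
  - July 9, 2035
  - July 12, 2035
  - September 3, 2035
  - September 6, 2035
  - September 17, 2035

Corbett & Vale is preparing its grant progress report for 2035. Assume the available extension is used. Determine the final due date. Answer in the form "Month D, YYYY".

November 16, 2035

Start from the fixed due date, October 3, 2035.
Since October 3, 2035 is a Wednesday and not a holiday, the date is unchanged.
Applying the 45-calendar-day extension: October 3, 2035 + 45 days = November 17, 2035.
November 17, 2035 falls on a Saturday. Rolling to the preceding business day gives November 16, 2035, a Friday.
The final due date is November 16, 2035.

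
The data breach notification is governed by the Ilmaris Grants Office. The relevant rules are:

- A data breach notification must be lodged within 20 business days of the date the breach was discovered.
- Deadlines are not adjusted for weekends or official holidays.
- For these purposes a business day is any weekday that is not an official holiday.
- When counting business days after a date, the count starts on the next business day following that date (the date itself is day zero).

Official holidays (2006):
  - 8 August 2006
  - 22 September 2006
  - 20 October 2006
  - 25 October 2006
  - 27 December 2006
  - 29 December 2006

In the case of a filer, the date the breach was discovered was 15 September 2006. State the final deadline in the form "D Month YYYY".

20 business days after 15 September 2006, excluding weekends and holidays, is 16 October 2006.
No adjustment is made for weekends or holidays, so 16 October 2006 stands.
Deadline: 16 October 2006.

16 October 2006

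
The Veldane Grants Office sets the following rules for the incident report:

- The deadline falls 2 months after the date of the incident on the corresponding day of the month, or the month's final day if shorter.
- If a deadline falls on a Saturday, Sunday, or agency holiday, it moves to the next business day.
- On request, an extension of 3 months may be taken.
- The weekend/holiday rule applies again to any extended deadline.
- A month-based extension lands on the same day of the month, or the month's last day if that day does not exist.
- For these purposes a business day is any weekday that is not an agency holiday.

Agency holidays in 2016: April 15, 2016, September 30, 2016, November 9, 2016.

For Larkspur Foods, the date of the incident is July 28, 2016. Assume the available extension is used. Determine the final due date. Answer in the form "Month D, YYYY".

December 28, 2016

2 months after July 28, 2016, on the same day of the month, is September 28, 2016.
September 28, 2016 falls on a Wednesday, which is a business day, so no adjustment is needed.
Applying the 3 months extension: 3 months after September 28, 2016 is December 28, 2016.
December 28, 2016 falls on a Wednesday, which is a business day, so no adjustment is needed.
The final due date is December 28, 2016.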